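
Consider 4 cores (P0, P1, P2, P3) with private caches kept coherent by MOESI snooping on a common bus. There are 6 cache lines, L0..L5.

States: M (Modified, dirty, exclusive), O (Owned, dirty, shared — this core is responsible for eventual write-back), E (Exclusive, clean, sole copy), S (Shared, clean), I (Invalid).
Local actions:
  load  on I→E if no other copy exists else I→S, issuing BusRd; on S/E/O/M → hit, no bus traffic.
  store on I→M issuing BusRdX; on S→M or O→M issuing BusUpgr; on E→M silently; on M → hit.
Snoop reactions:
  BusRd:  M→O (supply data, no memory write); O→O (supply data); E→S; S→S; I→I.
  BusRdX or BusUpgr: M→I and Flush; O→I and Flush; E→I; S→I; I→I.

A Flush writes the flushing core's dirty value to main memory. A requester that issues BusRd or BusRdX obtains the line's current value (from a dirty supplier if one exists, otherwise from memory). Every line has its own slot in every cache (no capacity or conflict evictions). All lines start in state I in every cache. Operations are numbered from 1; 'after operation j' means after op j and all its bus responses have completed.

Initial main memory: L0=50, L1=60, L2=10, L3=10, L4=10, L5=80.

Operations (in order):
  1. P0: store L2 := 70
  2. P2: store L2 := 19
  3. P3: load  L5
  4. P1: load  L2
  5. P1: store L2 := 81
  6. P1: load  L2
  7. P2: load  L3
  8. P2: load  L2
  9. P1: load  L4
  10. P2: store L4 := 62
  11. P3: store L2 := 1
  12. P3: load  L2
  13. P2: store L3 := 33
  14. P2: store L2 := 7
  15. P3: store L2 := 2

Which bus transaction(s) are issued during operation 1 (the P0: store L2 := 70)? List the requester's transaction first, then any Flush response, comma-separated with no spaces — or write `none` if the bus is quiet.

[1] P0: store L2 := 70 | P0:M(70), P1:I, P2:I, P3:I | bus: BusRdX
[2] P2: store L2 := 19 | P0:I, P1:I, P2:M(19), P3:I | bus: BusRdX,Flush
[3] P3: load  L5 | P0:I, P1:I, P2:I, P3:E(80) | bus: BusRd
[4] P1: load  L2 | P0:I, P1:S(19), P2:O(19), P3:I | bus: BusRd
[5] P1: store L2 := 81 | P0:I, P1:M(81), P2:I, P3:I | bus: BusUpgr,Flush
[6] P1: load  L2 | P0:I, P1:M(81), P2:I, P3:I | bus: none
[7] P2: load  L3 | P0:I, P1:I, P2:E(10), P3:I | bus: BusRd
[8] P2: load  L2 | P0:I, P1:O(81), P2:S(81), P3:I | bus: BusRd
[9] P1: load  L4 | P0:I, P1:E(10), P2:I, P3:I | bus: BusRd
[10] P2: store L4 := 62 | P0:I, P1:I, P2:M(62), P3:I | bus: BusRdX
[11] P3: store L2 := 1 | P0:I, P1:I, P2:I, P3:M(1) | bus: BusRdX,Flush
[12] P3: load  L2 | P0:I, P1:I, P2:I, P3:M(1) | bus: none
[13] P2: store L3 := 33 | P0:I, P1:I, P2:M(33), P3:I | bus: none
[14] P2: store L2 := 7 | P0:I, P1:I, P2:M(7), P3:I | bus: BusRdX,Flush
[15] P3: store L2 := 2 | P0:I, P1:I, P2:I, P3:M(2) | bus: BusRdX,Flush

bus = BusRdX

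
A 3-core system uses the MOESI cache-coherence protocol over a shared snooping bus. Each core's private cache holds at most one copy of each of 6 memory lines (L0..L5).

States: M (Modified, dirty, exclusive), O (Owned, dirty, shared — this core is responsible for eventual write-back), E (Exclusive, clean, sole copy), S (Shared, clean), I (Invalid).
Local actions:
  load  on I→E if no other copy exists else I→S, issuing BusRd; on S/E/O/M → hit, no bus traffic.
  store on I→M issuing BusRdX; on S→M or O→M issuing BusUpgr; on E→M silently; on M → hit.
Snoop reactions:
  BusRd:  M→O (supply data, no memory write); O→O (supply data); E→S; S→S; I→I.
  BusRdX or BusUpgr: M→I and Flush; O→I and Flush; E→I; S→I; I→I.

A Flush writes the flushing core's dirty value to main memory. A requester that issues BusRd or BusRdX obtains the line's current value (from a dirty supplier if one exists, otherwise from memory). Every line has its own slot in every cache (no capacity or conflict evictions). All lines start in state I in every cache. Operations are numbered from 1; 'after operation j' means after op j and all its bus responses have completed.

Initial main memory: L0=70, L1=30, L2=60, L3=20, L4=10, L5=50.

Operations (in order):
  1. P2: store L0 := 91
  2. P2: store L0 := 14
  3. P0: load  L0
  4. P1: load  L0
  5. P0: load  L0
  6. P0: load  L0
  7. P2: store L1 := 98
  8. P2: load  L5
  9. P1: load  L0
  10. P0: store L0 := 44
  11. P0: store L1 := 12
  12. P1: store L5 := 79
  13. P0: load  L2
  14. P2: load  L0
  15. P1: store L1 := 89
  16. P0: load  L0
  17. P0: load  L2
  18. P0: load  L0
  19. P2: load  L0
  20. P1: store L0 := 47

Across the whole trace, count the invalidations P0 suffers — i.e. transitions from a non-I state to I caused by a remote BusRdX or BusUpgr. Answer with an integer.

step 1: P2: store L0 := 91  ⟶  IIM  (L0)  txn=BusRdX  M[L0]=70
step 2: P2: store L0 := 14  ⟶  IIM  (L0)  txn=∅  M[L0]=70
step 3: P0: load  L0  ⟶  SIO  (L0)  txn=BusRd  M[L0]=70
step 4: P1: load  L0  ⟶  SSO  (L0)  txn=BusRd  M[L0]=70
step 5: P0: load  L0  ⟶  SSO  (L0)  txn=∅  M[L0]=70
step 6: P0: load  L0  ⟶  SSO  (L0)  txn=∅  M[L0]=70
step 7: P2: store L1 := 98  ⟶  IIM  (L1)  txn=BusRdX  M[L1]=30
step 8: P2: load  L5  ⟶  IIE  (L5)  txn=BusRd  M[L5]=50
step 9: P1: load  L0  ⟶  SSO  (L0)  txn=∅  M[L0]=70
step 10: P0: store L0 := 44  ⟶  MII  (L0)  txn=BusUpgr+Flush  M[L0]=14
step 11: P0: store L1 := 12  ⟶  MII  (L1)  txn=BusRdX+Flush  M[L1]=98
step 12: P1: store L5 := 79  ⟶  IMI  (L5)  txn=BusRdX  M[L5]=50
step 13: P0: load  L2  ⟶  EII  (L2)  txn=BusRd  M[L2]=60
step 14: P2: load  L0  ⟶  OIS  (L0)  txn=BusRd  M[L0]=14
step 15: P1: store L1 := 89  ⟶  IMI  (L1)  txn=BusRdX+Flush  M[L1]=12
step 16: P0: load  L0  ⟶  OIS  (L0)  txn=∅  M[L0]=14
step 17: P0: load  L2  ⟶  EII  (L2)  txn=∅  M[L2]=60
step 18: P0: load  L0  ⟶  OIS  (L0)  txn=∅  M[L0]=14
step 19: P2: load  L0  ⟶  OIS  (L0)  txn=∅  M[L0]=14
step 20: P1: store L0 := 47  ⟶  IMI  (L0)  txn=BusRdX+Flush  M[L0]=44

invalidations = 2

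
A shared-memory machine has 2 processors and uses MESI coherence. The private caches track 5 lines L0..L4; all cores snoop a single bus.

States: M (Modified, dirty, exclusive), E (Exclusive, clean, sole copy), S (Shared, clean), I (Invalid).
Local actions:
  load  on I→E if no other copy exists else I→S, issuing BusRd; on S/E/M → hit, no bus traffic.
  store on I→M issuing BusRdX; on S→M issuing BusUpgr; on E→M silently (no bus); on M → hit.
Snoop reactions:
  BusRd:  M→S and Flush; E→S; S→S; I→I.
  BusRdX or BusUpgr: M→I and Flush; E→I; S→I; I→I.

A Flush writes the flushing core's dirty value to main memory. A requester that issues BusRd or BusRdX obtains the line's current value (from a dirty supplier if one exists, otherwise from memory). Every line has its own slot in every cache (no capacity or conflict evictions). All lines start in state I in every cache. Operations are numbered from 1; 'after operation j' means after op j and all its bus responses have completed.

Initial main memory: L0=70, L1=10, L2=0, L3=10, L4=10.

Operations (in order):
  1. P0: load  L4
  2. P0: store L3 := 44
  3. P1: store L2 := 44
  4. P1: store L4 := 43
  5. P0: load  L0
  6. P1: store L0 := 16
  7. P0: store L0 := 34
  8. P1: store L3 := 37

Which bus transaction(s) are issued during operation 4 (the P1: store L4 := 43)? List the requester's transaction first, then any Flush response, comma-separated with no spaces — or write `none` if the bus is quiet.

  op1 P0: load  L4 → E/I on L4; bus BusRd; mem=10
  op2 P0: store L3 := 44 → M/I on L3; bus BusRdX; mem=10
  op3 P1: store L2 := 44 → I/M on L2; bus BusRdX; mem=0
  op4 P1: store L4 := 43 → I/M on L4; bus BusRdX; mem=10
  op5 P0: load  L0 → E/I on L0; bus BusRd; mem=70
  op6 P1: store L0 := 16 → I/M on L0; bus BusRdX; mem=70
  op7 P0: store L0 := 34 → M/I on L0; bus BusRdX Flush; mem=16
  op8 P1: store L3 := 37 → I/M on L3; bus BusRdX Flush; mem=44

bus = BusRdX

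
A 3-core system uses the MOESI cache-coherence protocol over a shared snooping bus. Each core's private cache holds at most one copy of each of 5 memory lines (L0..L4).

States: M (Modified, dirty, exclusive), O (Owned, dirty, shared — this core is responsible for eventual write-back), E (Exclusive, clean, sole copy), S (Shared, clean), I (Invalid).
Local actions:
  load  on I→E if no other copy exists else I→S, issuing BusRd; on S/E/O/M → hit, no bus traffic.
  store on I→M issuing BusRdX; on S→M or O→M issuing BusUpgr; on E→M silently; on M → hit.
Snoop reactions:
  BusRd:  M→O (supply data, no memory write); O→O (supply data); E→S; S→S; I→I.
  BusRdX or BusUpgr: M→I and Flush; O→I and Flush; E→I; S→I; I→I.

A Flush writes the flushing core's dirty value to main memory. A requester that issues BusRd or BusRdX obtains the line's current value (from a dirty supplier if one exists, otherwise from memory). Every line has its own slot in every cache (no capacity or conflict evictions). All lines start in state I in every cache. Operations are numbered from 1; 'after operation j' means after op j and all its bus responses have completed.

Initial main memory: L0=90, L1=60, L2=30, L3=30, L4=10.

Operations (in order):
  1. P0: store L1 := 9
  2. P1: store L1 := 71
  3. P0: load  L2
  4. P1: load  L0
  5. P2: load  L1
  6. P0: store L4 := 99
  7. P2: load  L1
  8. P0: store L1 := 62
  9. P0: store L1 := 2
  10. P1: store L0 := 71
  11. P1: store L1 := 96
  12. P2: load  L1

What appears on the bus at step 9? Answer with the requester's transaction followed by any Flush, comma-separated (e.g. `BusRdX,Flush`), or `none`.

bus = none

step 1: P0: store L1 := 9  ⟶  MII  (L1)  txn=BusRdX  M[L1]=60
step 2: P1: store L1 := 71  ⟶  IMI  (L1)  txn=BusRdX+Flush  M[L1]=9
step 3: P0: load  L2  ⟶  EII  (L2)  txn=BusRd  M[L2]=30
step 4: P1: load  L0  ⟶  IEI  (L0)  txn=BusRd  M[L0]=90
step 5: P2: load  L1  ⟶  IOS  (L1)  txn=BusRd  M[L1]=9
step 6: P0: store L4 := 99  ⟶  MII  (L4)  txn=BusRdX  M[L4]=10
step 7: P2: load  L1  ⟶  IOS  (L1)  txn=∅  M[L1]=9
step 8: P0: store L1 := 62  ⟶  MII  (L1)  txn=BusRdX+Flush  M[L1]=71
step 9: P0: store L1 := 2  ⟶  MII  (L1)  txn=∅  M[L1]=71
step 10: P1: store L0 := 71  ⟶  IMI  (L0)  txn=∅  M[L0]=90
step 11: P1: store L1 := 96  ⟶  IMI  (L1)  txn=BusRdX+Flush  M[L1]=2
step 12: P2: load  L1  ⟶  IOS  (L1)  txn=BusRd  M[L1]=2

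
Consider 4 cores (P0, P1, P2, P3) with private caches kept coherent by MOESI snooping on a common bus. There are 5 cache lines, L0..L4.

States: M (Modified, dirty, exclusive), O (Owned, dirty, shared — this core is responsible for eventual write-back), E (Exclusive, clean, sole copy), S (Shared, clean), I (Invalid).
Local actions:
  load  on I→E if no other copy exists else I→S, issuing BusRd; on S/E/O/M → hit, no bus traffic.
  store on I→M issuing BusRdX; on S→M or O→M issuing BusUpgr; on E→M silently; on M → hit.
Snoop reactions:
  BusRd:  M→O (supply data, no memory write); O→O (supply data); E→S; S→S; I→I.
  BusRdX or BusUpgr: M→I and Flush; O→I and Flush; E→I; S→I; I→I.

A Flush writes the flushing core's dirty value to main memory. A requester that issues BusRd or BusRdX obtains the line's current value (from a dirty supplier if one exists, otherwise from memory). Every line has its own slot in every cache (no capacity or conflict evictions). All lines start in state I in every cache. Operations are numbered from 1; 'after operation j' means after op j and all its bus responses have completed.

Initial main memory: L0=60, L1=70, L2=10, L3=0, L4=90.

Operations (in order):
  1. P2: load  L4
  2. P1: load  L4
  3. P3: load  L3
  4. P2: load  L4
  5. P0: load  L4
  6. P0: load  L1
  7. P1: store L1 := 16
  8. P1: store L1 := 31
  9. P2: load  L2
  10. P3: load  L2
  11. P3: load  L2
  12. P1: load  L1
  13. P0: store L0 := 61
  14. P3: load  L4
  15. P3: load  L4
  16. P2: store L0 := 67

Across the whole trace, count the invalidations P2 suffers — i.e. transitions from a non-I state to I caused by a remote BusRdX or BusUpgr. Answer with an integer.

step 1: P2: load  L4  ⟶  IIEI  (L4)  txn=BusRd  M[L4]=90
step 2: P1: load  L4  ⟶  ISSI  (L4)  txn=BusRd  M[L4]=90
step 3: P3: load  L3  ⟶  IIIE  (L3)  txn=BusRd  M[L3]=0
step 4: P2: load  L4  ⟶  ISSI  (L4)  txn=∅  M[L4]=90
step 5: P0: load  L4  ⟶  SSSI  (L4)  txn=BusRd  M[L4]=90
step 6: P0: load  L1  ⟶  EIII  (L1)  txn=BusRd  M[L1]=70
step 7: P1: store L1 := 16  ⟶  IMII  (L1)  txn=BusRdX  M[L1]=70
step 8: P1: store L1 := 31  ⟶  IMII  (L1)  txn=∅  M[L1]=70
step 9: P2: load  L2  ⟶  IIEI  (L2)  txn=BusRd  M[L2]=10
step 10: P3: load  L2  ⟶  IISS  (L2)  txn=BusRd  M[L2]=10
step 11: P3: load  L2  ⟶  IISS  (L2)  txn=∅  M[L2]=10
step 12: P1: load  L1  ⟶  IMII  (L1)  txn=∅  M[L1]=70
step 13: P0: store L0 := 61  ⟶  MIII  (L0)  txn=BusRdX  M[L0]=60
step 14: P3: load  L4  ⟶  SSSS  (L4)  txn=BusRd  M[L4]=90
step 15: P3: load  L4  ⟶  SSSS  (L4)  txn=∅  M[L4]=90
step 16: P2: store L0 := 67  ⟶  IIMI  (L0)  txn=BusRdX+Flush  M[L0]=61

invalidations = 0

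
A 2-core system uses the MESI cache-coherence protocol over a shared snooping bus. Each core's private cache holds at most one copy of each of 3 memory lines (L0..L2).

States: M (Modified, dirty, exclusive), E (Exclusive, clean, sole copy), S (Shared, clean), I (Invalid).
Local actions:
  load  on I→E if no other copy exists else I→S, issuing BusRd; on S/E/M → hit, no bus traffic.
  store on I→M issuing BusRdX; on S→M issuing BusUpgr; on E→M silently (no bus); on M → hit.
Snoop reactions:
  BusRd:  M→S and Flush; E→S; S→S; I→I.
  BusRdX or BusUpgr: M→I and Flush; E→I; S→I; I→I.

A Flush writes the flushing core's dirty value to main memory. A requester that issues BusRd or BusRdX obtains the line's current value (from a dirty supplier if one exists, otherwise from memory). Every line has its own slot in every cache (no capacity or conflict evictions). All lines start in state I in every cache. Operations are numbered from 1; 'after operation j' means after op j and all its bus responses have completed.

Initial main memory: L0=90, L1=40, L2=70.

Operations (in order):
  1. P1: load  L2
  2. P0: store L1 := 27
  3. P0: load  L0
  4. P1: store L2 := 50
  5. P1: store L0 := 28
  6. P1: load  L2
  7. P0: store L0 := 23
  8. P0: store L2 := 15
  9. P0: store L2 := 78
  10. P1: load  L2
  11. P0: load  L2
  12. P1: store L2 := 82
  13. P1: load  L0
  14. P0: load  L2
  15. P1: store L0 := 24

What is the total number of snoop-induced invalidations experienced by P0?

invalidations = 3

  op1 P1: load  L2 → I/E on L2; bus BusRd; mem=70
  op2 P0: store L1 := 27 → M/I on L1; bus BusRdX; mem=40
  op3 P0: load  L0 → E/I on L0; bus BusRd; mem=90
  op4 P1: store L2 := 50 → I/M on L2; bus (none); mem=70
  op5 P1: store L0 := 28 → I/M on L0; bus BusRdX; mem=90
  op6 P1: load  L2 → I/M on L2; bus (none); mem=70
  op7 P0: store L0 := 23 → M/I on L0; bus BusRdX Flush; mem=28
  op8 P0: store L2 := 15 → M/I on L2; bus BusRdX Flush; mem=50
  op9 P0: store L2 := 78 → M/I on L2; bus (none); mem=50
  op10 P1: load  L2 → S/S on L2; bus BusRd Flush; mem=78
  op11 P0: load  L2 → S/S on L2; bus (none); mem=78
  op12 P1: store L2 := 82 → I/M on L2; bus BusUpgr; mem=78
  op13 P1: load  L0 → S/S on L0; bus BusRd Flush; mem=23
  op14 P0: load  L2 → S/S on L2; bus BusRd Flush; mem=82
  op15 P1: store L0 := 24 → I/M on L0; bus BusUpgr; mem=23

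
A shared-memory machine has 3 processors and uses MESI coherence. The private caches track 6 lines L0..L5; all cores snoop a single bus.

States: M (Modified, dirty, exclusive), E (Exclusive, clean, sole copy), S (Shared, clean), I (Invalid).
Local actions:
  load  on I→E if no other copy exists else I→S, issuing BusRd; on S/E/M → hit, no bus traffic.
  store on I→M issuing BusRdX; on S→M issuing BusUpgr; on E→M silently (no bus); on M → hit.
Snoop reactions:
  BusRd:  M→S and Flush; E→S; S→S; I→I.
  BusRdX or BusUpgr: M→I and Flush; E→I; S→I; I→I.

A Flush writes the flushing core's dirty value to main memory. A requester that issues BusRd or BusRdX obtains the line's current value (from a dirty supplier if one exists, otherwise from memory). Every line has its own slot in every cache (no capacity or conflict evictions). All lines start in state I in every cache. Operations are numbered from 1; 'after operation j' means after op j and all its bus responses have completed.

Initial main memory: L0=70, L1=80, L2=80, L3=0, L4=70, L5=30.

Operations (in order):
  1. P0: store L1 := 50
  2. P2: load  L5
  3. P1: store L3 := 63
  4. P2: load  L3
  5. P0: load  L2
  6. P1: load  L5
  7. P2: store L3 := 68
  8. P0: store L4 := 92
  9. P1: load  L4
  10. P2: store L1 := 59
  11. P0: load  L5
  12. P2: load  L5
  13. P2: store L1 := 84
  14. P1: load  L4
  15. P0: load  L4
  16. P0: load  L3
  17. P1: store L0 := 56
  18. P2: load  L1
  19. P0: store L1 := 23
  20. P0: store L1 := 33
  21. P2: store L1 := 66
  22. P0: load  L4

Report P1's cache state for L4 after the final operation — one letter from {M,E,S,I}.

state = S

1. P0: store L1 := 50  bus=[BusRdX]  L1: P0=M P1=I P2=I  mem[L1]=80
2. P2: load  L5  bus=[BusRd]  L5: P0=I P1=I P2=E  mem[L5]=30
3. P1: store L3 := 63  bus=[BusRdX]  L3: P0=I P1=M P2=I  mem[L3]=0
4. P2: load  L3  bus=[BusRd,Flush]  L3: P0=I P1=S P2=S  mem[L3]=63
5. P0: load  L2  bus=[BusRd]  L2: P0=E P1=I P2=I  mem[L2]=80
6. P1: load  L5  bus=[BusRd]  L5: P0=I P1=S P2=S  mem[L5]=30
7. P2: store L3 := 68  bus=[BusUpgr]  L3: P0=I P1=I P2=M  mem[L3]=63
8. P0: store L4 := 92  bus=[BusRdX]  L4: P0=M P1=I P2=I  mem[L4]=70
9. P1: load  L4  bus=[BusRd,Flush]  L4: P0=S P1=S P2=I  mem[L4]=92
10. P2: store L1 := 59  bus=[BusRdX,Flush]  L1: P0=I P1=I P2=M  mem[L1]=50
11. P0: load  L5  bus=[BusRd]  L5: P0=S P1=S P2=S  mem[L5]=30
12. P2: load  L5  bus=[-]  L5: P0=S P1=S P2=S  mem[L5]=30
13. P2: store L1 := 84  bus=[-]  L1: P0=I P1=I P2=M  mem[L1]=50
14. P1: load  L4  bus=[-]  L4: P0=S P1=S P2=I  mem[L4]=92
15. P0: load  L4  bus=[-]  L4: P0=S P1=S P2=I  mem[L4]=92
16. P0: load  L3  bus=[BusRd,Flush]  L3: P0=S P1=I P2=S  mem[L3]=68
17. P1: store L0 := 56  bus=[BusRdX]  L0: P0=I P1=M P2=I  mem[L0]=70
18. P2: load  L1  bus=[-]  L1: P0=I P1=I P2=M  mem[L1]=50
19. P0: store L1 := 23  bus=[BusRdX,Flush]  L1: P0=M P1=I P2=I  mem[L1]=84
20. P0: store L1 := 33  bus=[-]  L1: P0=M P1=I P2=I  mem[L1]=84
21. P2: store L1 := 66  bus=[BusRdX,Flush]  L1: P0=I P1=I P2=M  mem[L1]=33
22. P0: load  L4  bus=[-]  L4: P0=S P1=S P2=I  mem[L4]=92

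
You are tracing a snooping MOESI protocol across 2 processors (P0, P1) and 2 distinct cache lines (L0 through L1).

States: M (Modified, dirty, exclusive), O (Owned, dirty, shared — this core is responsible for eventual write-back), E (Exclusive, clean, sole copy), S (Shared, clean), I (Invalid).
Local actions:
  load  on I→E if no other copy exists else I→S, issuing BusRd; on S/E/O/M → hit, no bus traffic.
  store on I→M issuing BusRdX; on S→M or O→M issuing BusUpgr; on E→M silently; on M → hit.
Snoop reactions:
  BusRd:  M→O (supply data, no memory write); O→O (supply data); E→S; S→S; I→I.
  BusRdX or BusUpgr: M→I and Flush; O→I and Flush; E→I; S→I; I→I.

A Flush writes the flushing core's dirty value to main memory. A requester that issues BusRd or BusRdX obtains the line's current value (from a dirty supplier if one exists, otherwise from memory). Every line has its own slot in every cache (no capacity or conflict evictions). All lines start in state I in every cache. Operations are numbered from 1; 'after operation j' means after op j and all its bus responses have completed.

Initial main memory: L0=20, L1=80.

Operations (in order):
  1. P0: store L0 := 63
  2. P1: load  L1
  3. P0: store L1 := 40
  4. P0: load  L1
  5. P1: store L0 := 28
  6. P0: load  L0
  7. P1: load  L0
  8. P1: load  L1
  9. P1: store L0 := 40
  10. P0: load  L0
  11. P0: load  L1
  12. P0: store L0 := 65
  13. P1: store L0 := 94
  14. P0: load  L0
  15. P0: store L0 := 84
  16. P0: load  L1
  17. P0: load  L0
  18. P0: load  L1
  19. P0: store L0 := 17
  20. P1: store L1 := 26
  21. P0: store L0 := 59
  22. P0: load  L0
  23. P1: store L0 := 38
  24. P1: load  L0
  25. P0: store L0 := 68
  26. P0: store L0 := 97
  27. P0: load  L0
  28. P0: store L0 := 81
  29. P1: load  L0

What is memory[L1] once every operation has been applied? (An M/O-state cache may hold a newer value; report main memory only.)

[1] P0: store L0 := 63 | P0:M(63), P1:I | bus: BusRdX
[2] P1: load  L1 | P0:I, P1:E(80) | bus: BusRd
[3] P0: store L1 := 40 | P0:M(40), P1:I | bus: BusRdX
[4] P0: load  L1 | P0:M(40), P1:I | bus: none
[5] P1: store L0 := 28 | P0:I, P1:M(28) | bus: BusRdX,Flush
[6] P0: load  L0 | P0:S(28), P1:O(28) | bus: BusRd
[7] P1: load  L0 | P0:S(28), P1:O(28) | bus: none
[8] P1: load  L1 | P0:O(40), P1:S(40) | bus: BusRd
[9] P1: store L0 := 40 | P0:I, P1:M(40) | bus: BusUpgr
[10] P0: load  L0 | P0:S(40), P1:O(40) | bus: BusRd
[11] P0: load  L1 | P0:O(40), P1:S(40) | bus: none
[12] P0: store L0 := 65 | P0:M(65), P1:I | bus: BusUpgr,Flush
[13] P1: store L0 := 94 | P0:I, P1:M(94) | bus: BusRdX,Flush
[14] P0: load  L0 | P0:S(94), P1:O(94) | bus: BusRd
[15] P0: store L0 := 84 | P0:M(84), P1:I | bus: BusUpgr,Flush
[16] P0: load  L1 | P0:O(40), P1:S(40) | bus: none
[17] P0: load  L0 | P0:M(84), P1:I | bus: none
[18] P0: load  L1 | P0:O(40), P1:S(40) | bus: none
[19] P0: store L0 := 17 | P0:M(17), P1:I | bus: none
[20] P1: store L1 := 26 | P0:I, P1:M(26) | bus: BusUpgr,Flush
[21] P0: store L0 := 59 | P0:M(59), P1:I | bus: none
[22] P0: load  L0 | P0:M(59), P1:I | bus: none
[23] P1: store L0 := 38 | P0:I, P1:M(38) | bus: BusRdX,Flush
[24] P1: load  L0 | P0:I, P1:M(38) | bus: none
[25] P0: store L0 := 68 | P0:M(68), P1:I | bus: BusRdX,Flush
[26] P0: store L0 := 97 | P0:M(97), P1:I | bus: none
[27] P0: load  L0 | P0:M(97), P1:I | bus: none
[28] P0: store L0 := 81 | P0:M(81), P1:I | bus: none
[29] P1: load  L0 | P0:O(81), P1:S(81) | bus: BusRd

memory[L1] = 40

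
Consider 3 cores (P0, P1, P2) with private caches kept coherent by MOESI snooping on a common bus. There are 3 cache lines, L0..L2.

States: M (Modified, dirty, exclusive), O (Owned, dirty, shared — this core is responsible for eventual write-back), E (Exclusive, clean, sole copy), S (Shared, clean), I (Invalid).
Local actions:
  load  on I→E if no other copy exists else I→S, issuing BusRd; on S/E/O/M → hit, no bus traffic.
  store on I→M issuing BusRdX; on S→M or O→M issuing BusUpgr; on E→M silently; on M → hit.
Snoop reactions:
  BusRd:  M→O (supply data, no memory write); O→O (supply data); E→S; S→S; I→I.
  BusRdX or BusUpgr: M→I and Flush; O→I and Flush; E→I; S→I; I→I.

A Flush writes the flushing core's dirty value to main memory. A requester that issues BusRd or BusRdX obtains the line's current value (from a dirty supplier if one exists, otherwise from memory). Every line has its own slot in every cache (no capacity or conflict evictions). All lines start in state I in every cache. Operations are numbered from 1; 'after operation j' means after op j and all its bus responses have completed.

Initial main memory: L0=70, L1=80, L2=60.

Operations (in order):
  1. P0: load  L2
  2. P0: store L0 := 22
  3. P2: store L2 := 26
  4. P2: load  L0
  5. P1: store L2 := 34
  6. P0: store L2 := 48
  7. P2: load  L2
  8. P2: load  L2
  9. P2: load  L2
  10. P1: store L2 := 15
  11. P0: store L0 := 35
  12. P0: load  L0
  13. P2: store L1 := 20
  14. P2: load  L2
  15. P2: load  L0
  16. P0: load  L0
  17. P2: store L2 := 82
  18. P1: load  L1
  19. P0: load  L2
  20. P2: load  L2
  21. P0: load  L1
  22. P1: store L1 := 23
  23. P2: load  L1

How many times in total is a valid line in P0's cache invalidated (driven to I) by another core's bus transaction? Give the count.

invalidations = 3

step 1: P0: load  L2  ⟶  EII  (L2)  txn=BusRd  M[L2]=60
step 2: P0: store L0 := 22  ⟶  MII  (L0)  txn=BusRdX  M[L0]=70
step 3: P2: store L2 := 26  ⟶  IIM  (L2)  txn=BusRdX  M[L2]=60
step 4: P2: load  L0  ⟶  OIS  (L0)  txn=BusRd  M[L0]=70
step 5: P1: store L2 := 34  ⟶  IMI  (L2)  txn=BusRdX+Flush  M[L2]=26
step 6: P0: store L2 := 48  ⟶  MII  (L2)  txn=BusRdX+Flush  M[L2]=34
step 7: P2: load  L2  ⟶  OIS  (L2)  txn=BusRd  M[L2]=34
step 8: P2: load  L2  ⟶  OIS  (L2)  txn=∅  M[L2]=34
step 9: P2: load  L2  ⟶  OIS  (L2)  txn=∅  M[L2]=34
step 10: P1: store L2 := 15  ⟶  IMI  (L2)  txn=BusRdX+Flush  M[L2]=48
step 11: P0: store L0 := 35  ⟶  MII  (L0)  txn=BusUpgr  M[L0]=70
step 12: P0: load  L0  ⟶  MII  (L0)  txn=∅  M[L0]=70
step 13: P2: store L1 := 20  ⟶  IIM  (L1)  txn=BusRdX  M[L1]=80
step 14: P2: load  L2  ⟶  IOS  (L2)  txn=BusRd  M[L2]=48
step 15: P2: load  L0  ⟶  OIS  (L0)  txn=BusRd  M[L0]=70
step 16: P0: load  L0  ⟶  OIS  (L0)  txn=∅  M[L0]=70
step 17: P2: store L2 := 82  ⟶  IIM  (L2)  txn=BusUpgr+Flush  M[L2]=15
step 18: P1: load  L1  ⟶  ISO  (L1)  txn=BusRd  M[L1]=80
step 19: P0: load  L2  ⟶  SIO  (L2)  txn=BusRd  M[L2]=15
step 20: P2: load  L2  ⟶  SIO  (L2)  txn=∅  M[L2]=15
step 21: P0: load  L1  ⟶  SSO  (L1)  txn=BusRd  M[L1]=80
step 22: P1: store L1 := 23  ⟶  IMI  (L1)  txn=BusUpgr+Flush  M[L1]=20
step 23: P2: load  L1  ⟶  IOS  (L1)  txn=BusRd  M[L1]=20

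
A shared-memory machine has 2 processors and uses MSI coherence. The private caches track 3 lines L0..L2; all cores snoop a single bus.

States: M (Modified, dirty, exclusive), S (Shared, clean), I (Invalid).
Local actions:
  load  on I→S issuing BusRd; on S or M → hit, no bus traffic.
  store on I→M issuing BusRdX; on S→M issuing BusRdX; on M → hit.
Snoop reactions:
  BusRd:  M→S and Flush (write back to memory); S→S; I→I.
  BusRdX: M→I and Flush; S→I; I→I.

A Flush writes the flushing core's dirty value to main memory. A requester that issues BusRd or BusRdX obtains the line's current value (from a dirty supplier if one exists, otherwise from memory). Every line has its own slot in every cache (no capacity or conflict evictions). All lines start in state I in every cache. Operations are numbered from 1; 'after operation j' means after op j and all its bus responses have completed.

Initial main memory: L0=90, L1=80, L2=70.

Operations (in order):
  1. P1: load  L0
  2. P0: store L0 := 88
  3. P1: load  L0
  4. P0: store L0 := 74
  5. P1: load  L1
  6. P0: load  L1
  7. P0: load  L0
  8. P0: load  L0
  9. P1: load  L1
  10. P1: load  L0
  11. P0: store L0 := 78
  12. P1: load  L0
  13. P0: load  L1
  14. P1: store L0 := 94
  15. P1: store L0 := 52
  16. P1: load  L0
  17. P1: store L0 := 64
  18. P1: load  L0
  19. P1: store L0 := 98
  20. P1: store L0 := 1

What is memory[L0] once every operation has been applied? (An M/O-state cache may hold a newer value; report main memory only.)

  op1 P1: load  L0 → I/S on L0; bus BusRd; mem=90
  op2 P0: store L0 := 88 → M/I on L0; bus BusRdX; mem=90
  op3 P1: load  L0 → S/S on L0; bus BusRd Flush; mem=88
  op4 P0: store L0 := 74 → M/I on L0; bus BusRdX; mem=88
  op5 P1: load  L1 → I/S on L1; bus BusRd; mem=80
  op6 P0: load  L1 → S/S on L1; bus BusRd; mem=80
  op7 P0: load  L0 → M/I on L0; bus (none); mem=88
  op8 P0: load  L0 → M/I on L0; bus (none); mem=88
  op9 P1: load  L1 → S/S on L1; bus (none); mem=80
  op10 P1: load  L0 → S/S on L0; bus BusRd Flush; mem=74
  op11 P0: store L0 := 78 → M/I on L0; bus BusRdX; mem=74
  op12 P1: load  L0 → S/S on L0; bus BusRd Flush; mem=78
  op13 P0: load  L1 → S/S on L1; bus (none); mem=80
  op14 P1: store L0 := 94 → I/M on L0; bus BusRdX; mem=78
  op15 P1: store L0 := 52 → I/M on L0; bus (none); mem=78
  op16 P1: load  L0 → I/M on L0; bus (none); mem=78
  op17 P1: store L0 := 64 → I/M on L0; bus (none); mem=78
  op18 P1: load  L0 → I/M on L0; bus (none); mem=78
  op19 P1: store L0 := 98 → I/M on L0; bus (none); mem=78
  op20 P1: store L0 := 1 → I/M on L0; bus (none); mem=78

memory[L0] = 78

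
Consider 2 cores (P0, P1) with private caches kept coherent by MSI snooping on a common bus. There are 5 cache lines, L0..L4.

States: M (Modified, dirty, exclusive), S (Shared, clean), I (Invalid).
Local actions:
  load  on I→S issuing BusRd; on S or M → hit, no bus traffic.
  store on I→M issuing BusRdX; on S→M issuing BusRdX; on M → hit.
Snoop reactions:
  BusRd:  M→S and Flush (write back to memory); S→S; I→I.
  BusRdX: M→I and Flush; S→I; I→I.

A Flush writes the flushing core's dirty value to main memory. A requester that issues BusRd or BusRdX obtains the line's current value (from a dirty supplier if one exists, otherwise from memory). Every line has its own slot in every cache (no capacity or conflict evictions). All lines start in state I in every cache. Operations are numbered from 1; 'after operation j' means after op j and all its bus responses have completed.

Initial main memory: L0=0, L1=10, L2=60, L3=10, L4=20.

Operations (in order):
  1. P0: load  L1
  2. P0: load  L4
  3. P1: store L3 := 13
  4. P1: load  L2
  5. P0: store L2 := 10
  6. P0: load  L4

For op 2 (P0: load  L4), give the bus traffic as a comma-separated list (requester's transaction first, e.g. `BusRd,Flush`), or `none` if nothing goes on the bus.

step 1: P0: load  L1  ⟶  SI  (L1)  txn=BusRd  M[L1]=10
step 2: P0: load  L4  ⟶  SI  (L4)  txn=BusRd  M[L4]=20
step 3: P1: store L3 := 13  ⟶  IM  (L3)  txn=BusRdX  M[L3]=10
step 4: P1: load  L2  ⟶  IS  (L2)  txn=BusRd  M[L2]=60
step 5: P0: store L2 := 10  ⟶  MI  (L2)  txn=BusRdX  M[L2]=60
step 6: P0: load  L4  ⟶  SI  (L4)  txn=∅  M[L4]=20

bus = BusRd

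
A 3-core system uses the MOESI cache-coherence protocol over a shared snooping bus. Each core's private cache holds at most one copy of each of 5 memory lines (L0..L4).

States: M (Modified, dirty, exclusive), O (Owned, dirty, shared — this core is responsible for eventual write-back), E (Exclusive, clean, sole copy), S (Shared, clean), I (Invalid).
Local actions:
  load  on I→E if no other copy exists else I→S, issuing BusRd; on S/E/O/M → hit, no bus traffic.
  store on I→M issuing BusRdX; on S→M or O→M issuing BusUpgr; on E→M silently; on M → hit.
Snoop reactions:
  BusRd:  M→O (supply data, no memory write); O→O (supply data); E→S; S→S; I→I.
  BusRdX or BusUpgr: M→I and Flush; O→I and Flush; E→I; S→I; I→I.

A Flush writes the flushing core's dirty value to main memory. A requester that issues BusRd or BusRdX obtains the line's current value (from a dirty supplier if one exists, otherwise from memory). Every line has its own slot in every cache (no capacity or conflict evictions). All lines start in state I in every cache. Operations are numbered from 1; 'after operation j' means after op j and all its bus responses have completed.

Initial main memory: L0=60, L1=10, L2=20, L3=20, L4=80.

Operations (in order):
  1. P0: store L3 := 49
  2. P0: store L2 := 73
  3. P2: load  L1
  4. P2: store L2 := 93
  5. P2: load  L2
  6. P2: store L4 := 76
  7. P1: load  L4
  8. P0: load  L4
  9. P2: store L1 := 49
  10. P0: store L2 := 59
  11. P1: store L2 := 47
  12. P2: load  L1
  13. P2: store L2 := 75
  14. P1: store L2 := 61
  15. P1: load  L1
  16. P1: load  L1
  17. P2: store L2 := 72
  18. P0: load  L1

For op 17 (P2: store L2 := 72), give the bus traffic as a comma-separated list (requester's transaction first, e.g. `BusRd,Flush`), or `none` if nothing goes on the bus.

[1] P0: store L3 := 49 | P0:M(49), P1:I, P2:I | bus: BusRdX
[2] P0: store L2 := 73 | P0:M(73), P1:I, P2:I | bus: BusRdX
[3] P2: load  L1 | P0:I, P1:I, P2:E(10) | bus: BusRd
[4] P2: store L2 := 93 | P0:I, P1:I, P2:M(93) | bus: BusRdX,Flush
[5] P2: load  L2 | P0:I, P1:I, P2:M(93) | bus: none
[6] P2: store L4 := 76 | P0:I, P1:I, P2:M(76) | bus: BusRdX
[7] P1: load  L4 | P0:I, P1:S(76), P2:O(76) | bus: BusRd
[8] P0: load  L4 | P0:S(76), P1:S(76), P2:O(76) | bus: BusRd
[9] P2: store L1 := 49 | P0:I, P1:I, P2:M(49) | bus: none
[10] P0: store L2 := 59 | P0:M(59), P1:I, P2:I | bus: BusRdX,Flush
[11] P1: store L2 := 47 | P0:I, P1:M(47), P2:I | bus: BusRdX,Flush
[12] P2: load  L1 | P0:I, P1:I, P2:M(49) | bus: none
[13] P2: store L2 := 75 | P0:I, P1:I, P2:M(75) | bus: BusRdX,Flush
[14] P1: store L2 := 61 | P0:I, P1:M(61), P2:I | bus: BusRdX,Flush
[15] P1: load  L1 | P0:I, P1:S(49), P2:O(49) | bus: BusRd
[16] P1: load  L1 | P0:I, P1:S(49), P2:O(49) | bus: none
[17] P2: store L2 := 72 | P0:I, P1:I, P2:M(72) | bus: BusRdX,Flush
[18] P0: load  L1 | P0:S(49), P1:S(49), P2:O(49) | bus: BusRd

bus = BusRdX,Flush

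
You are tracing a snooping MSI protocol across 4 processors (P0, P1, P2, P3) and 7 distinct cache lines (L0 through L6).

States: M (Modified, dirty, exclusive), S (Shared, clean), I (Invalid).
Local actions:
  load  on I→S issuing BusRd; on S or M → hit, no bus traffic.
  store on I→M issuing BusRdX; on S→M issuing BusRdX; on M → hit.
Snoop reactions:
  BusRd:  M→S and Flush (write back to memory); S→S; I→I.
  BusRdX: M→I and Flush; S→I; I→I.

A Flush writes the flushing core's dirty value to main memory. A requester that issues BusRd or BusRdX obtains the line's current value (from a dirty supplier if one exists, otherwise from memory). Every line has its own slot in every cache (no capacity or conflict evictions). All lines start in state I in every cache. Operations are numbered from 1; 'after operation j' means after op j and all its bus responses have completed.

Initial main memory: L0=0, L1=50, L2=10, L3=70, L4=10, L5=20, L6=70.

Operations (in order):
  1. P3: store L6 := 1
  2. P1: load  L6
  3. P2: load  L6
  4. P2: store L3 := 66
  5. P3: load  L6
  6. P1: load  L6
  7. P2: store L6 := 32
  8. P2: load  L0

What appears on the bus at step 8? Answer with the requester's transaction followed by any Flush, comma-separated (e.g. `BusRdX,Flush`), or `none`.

bus = BusRd

step 1: P3: store L6 := 1  ⟶  IIIM  (L6)  txn=BusRdX  M[L6]=70
step 2: P1: load  L6  ⟶  ISIS  (L6)  txn=BusRd+Flush  M[L6]=1
step 3: P2: load  L6  ⟶  ISSS  (L6)  txn=BusRd  M[L6]=1
step 4: P2: store L3 := 66  ⟶  IIMI  (L3)  txn=BusRdX  M[L3]=70
step 5: P3: load  L6  ⟶  ISSS  (L6)  txn=∅  M[L6]=1
step 6: P1: load  L6  ⟶  ISSS  (L6)  txn=∅  M[L6]=1
step 7: P2: store L6 := 32  ⟶  IIMI  (L6)  txn=BusRdX  M[L6]=1
step 8: P2: load  L0  ⟶  IISI  (L0)  txn=BusRd  M[L0]=0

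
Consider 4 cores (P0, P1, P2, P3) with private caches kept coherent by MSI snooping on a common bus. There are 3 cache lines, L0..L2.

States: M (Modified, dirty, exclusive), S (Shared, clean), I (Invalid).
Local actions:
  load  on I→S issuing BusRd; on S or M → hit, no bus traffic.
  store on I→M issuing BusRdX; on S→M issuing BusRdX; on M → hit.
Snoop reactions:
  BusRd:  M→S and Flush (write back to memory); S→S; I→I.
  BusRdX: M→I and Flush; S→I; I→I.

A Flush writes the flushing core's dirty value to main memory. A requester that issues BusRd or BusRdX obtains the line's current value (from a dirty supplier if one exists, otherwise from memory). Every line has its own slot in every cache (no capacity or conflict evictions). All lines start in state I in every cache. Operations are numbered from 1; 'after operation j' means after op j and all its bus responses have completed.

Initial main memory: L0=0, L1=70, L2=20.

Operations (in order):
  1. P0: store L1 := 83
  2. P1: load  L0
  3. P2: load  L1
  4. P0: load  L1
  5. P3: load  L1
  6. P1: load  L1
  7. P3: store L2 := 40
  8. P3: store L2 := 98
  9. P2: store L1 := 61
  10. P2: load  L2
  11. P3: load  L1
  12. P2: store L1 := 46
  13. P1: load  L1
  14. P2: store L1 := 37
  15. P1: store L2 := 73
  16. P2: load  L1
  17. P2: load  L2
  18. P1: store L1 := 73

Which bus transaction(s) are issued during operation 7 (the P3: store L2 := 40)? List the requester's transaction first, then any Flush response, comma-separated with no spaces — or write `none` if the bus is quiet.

step 1: P0: store L1 := 83  ⟶  MIII  (L1)  txn=BusRdX  M[L1]=70
step 2: P1: load  L0  ⟶  ISII  (L0)  txn=BusRd  M[L0]=0
step 3: P2: load  L1  ⟶  SISI  (L1)  txn=BusRd+Flush  M[L1]=83
step 4: P0: load  L1  ⟶  SISI  (L1)  txn=∅  M[L1]=83
step 5: P3: load  L1  ⟶  SISS  (L1)  txn=BusRd  M[L1]=83
step 6: P1: load  L1  ⟶  SSSS  (L1)  txn=BusRd  M[L1]=83
step 7: P3: store L2 := 40  ⟶  IIIM  (L2)  txn=BusRdX  M[L2]=20
step 8: P3: store L2 := 98  ⟶  IIIM  (L2)  txn=∅  M[L2]=20
step 9: P2: store L1 := 61  ⟶  IIMI  (L1)  txn=BusRdX  M[L1]=83
step 10: P2: load  L2  ⟶  IISS  (L2)  txn=BusRd+Flush  M[L2]=98
step 11: P3: load  L1  ⟶  IISS  (L1)  txn=BusRd+Flush  M[L1]=61
step 12: P2: store L1 := 46  ⟶  IIMI  (L1)  txn=BusRdX  M[L1]=61
step 13: P1: load  L1  ⟶  ISSI  (L1)  txn=BusRd+Flush  M[L1]=46
step 14: P2: store L1 := 37  ⟶  IIMI  (L1)  txn=BusRdX  M[L1]=46
step 15: P1: store L2 := 73  ⟶  IMII  (L2)  txn=BusRdX  M[L2]=98
step 16: P2: load  L1  ⟶  IIMI  (L1)  txn=∅  M[L1]=46
step 17: P2: load  L2  ⟶  ISSI  (L2)  txn=BusRd+Flush  M[L2]=73
step 18: P1: store L1 := 73  ⟶  IMII  (L1)  txn=BusRdX+Flush  M[L1]=37

bus = BusRdX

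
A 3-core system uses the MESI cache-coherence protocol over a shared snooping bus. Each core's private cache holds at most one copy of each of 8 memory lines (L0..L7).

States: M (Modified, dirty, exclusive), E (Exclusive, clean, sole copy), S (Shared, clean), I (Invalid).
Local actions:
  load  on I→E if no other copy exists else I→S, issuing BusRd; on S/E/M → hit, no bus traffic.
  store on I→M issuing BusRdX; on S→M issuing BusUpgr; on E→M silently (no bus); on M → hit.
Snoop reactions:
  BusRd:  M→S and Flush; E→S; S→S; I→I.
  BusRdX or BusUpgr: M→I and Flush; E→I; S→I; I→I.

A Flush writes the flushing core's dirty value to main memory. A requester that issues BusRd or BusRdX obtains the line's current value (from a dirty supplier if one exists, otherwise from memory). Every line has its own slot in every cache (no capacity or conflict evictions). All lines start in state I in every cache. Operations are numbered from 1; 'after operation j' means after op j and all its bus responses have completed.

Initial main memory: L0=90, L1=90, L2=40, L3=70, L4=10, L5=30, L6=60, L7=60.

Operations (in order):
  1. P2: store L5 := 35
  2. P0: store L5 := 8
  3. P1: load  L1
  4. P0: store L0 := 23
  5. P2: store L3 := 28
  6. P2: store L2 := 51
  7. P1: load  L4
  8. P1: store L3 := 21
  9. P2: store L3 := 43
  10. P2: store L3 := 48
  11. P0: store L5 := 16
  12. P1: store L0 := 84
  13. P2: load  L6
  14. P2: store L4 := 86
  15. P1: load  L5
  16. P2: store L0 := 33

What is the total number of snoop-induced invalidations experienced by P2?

[1] P2: store L5 := 35 | P0:I, P1:I, P2:M(35) | bus: BusRdX
[2] P0: store L5 := 8 | P0:M(8), P1:I, P2:I | bus: BusRdX,Flush
[3] P1: load  L1 | P0:I, P1:E(90), P2:I | bus: BusRd
[4] P0: store L0 := 23 | P0:M(23), P1:I, P2:I | bus: BusRdX
[5] P2: store L3 := 28 | P0:I, P1:I, P2:M(28) | bus: BusRdX
[6] P2: store L2 := 51 | P0:I, P1:I, P2:M(51) | bus: BusRdX
[7] P1: load  L4 | P0:I, P1:E(10), P2:I | bus: BusRd
[8] P1: store L3 := 21 | P0:I, P1:M(21), P2:I | bus: BusRdX,Flush
[9] P2: store L3 := 43 | P0:I, P1:I, P2:M(43) | bus: BusRdX,Flush
[10] P2: store L3 := 48 | P0:I, P1:I, P2:M(48) | bus: none
[11] P0: store L5 := 16 | P0:M(16), P1:I, P2:I | bus: none
[12] P1: store L0 := 84 | P0:I, P1:M(84), P2:I | bus: BusRdX,Flush
[13] P2: load  L6 | P0:I, P1:I, P2:E(60) | bus: BusRd
[14] P2: store L4 := 86 | P0:I, P1:I, P2:M(86) | bus: BusRdX
[15] P1: load  L5 | P0:S(16), P1:S(16), P2:I | bus: BusRd,Flush
[16] P2: store L0 := 33 | P0:I, P1:I, P2:M(33) | bus: BusRdX,Flush

invalidations = 2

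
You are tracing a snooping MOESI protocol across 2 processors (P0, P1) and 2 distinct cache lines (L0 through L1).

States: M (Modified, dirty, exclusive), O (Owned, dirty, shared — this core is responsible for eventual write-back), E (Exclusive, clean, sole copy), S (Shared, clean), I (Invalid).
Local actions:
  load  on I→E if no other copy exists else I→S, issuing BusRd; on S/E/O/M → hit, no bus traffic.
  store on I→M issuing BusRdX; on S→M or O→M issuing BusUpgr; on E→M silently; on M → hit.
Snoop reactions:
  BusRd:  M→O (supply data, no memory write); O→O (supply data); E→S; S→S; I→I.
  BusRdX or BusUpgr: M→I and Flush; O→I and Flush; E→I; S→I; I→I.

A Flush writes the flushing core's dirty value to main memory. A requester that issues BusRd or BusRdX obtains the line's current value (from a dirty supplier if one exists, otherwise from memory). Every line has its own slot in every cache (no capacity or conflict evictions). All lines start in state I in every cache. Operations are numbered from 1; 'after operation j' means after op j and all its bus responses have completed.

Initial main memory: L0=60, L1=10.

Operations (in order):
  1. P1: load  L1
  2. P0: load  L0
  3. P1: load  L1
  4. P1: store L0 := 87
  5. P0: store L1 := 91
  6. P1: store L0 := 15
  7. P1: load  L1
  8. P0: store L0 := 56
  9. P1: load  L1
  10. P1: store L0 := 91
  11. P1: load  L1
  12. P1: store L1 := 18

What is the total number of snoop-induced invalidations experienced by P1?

step 1: P1: load  L1  ⟶  IE  (L1)  txn=BusRd  M[L1]=10
step 2: P0: load  L0  ⟶  EI  (L0)  txn=BusRd  M[L0]=60
step 3: P1: load  L1  ⟶  IE  (L1)  txn=∅  M[L1]=10
step 4: P1: store L0 := 87  ⟶  IM  (L0)  txn=BusRdX  M[L0]=60
step 5: P0: store L1 := 91  ⟶  MI  (L1)  txn=BusRdX  M[L1]=10
step 6: P1: store L0 := 15  ⟶  IM  (L0)  txn=∅  M[L0]=60
step 7: P1: load  L1  ⟶  OS  (L1)  txn=BusRd  M[L1]=10
step 8: P0: store L0 := 56  ⟶  MI  (L0)  txn=BusRdX+Flush  M[L0]=15
step 9: P1: load  L1  ⟶  OS  (L1)  txn=∅  M[L1]=10
step 10: P1: store L0 := 91  ⟶  IM  (L0)  txn=BusRdX+Flush  M[L0]=56
step 11: P1: load  L1  ⟶  OS  (L1)  txn=∅  M[L1]=10
step 12: P1: store L1 := 18  ⟶  IM  (L1)  txn=BusUpgr+Flush  M[L1]=91

invalidations = 2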